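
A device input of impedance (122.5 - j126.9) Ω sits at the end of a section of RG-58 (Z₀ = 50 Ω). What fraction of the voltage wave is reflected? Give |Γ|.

Γ = (Z_L − Z_0)/(Z_L + Z_0) = (72.5 − j126.9)/(172.5 − j126.9)
|Γ| = 146/214

|Γ| ≈ 0.682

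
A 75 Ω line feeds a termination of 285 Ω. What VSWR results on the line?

For a purely resistive load, VSWR = R_L/Z_0 or Z_0/R_L (whichever > 1) = 285/75

VSWR ≈ 3.8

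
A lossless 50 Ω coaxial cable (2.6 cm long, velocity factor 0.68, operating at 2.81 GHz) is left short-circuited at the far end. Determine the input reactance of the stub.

X_in ≈ -61.9 Ω (capacitive)

λ = v/f = 0.68·c / 2.81 GHz = 0.0726 m
βl = 2π·l/λ = 2π × 0.358 = 129°
tan(βl) = -1.24
For a short-circuited stub, Z_in = jZ_0·tan(βl)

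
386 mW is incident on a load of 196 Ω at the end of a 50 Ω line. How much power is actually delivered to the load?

P_delivered ≈ 250 mW

Γ = (196 − 50)/(196 + 50) = 0.593
|Γ|² = 0.352
P_refl = |Γ|²·P_inc = 136 mW, P_del = (1 − |Γ|²)·P_inc = 250 mW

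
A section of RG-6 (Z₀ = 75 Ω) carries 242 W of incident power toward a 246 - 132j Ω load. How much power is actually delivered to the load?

P_delivered ≈ 148 W

|Γ| = |(171 − j132)/(321 − j132)| = 0.622
|Γ|² = 0.387
P_refl = |Γ|²·P_inc = 93.7 W, P_del = (1 − |Γ|²)·P_inc = 148 W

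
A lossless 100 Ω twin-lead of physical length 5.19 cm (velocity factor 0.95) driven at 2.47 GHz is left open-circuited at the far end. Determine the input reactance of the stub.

λ = v/f = 0.95·c / 2.47 GHz = 0.115 m
βl = 2π·l/λ = 2π × 0.45 = 162°
tan(βl) = -0.326
For an open-circuited stub, Z_in = −jZ_0·cot(βl) = −jZ_0/tan(βl)

X_in ≈ 306 Ω (inductive)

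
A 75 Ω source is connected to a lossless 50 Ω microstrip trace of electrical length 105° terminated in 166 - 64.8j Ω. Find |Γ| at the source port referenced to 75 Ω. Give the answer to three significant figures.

|Γ| ≈ 0.687

tan(βl) = -3.73
Z_in = Z_0·(Z_L + jZ_0·tanβl)/(Z_0 + jZ_L·tanβl) = 14.7 + j18 Ω
Γ_s = (Z_in − Z_s)/(Z_in + Z_s) = (-60.3 + j18)/(89.7 + j18), |Γ_s| = 0.687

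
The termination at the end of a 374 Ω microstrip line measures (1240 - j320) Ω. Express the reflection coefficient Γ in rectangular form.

Γ ≈ 0.554 − j0.0884

Γ = (Z_L − Z_0)/(Z_L + Z_0) = (866 − j320)/(1614 − j320)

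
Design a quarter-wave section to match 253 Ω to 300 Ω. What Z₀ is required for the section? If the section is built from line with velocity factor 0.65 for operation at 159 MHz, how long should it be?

Z_qwt ≈ 275 Ω; length ≈ 30.7 cm

Z_qwt = √(Z_0·R_L) = √(300 × 253) = √75900
λ = 0.65·c/f = 1.23 m, so l = λ/4 = 0.307 m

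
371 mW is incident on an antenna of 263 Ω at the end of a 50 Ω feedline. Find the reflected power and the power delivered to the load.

Γ = (263 − 50)/(263 + 50) = 0.681
|Γ|² = 0.463
P_refl = |Γ|²·P_inc = 172 mW, P_del = (1 − |Γ|²)·P_inc = 199 mW

P_reflected ≈ 172 mW; P_delivered ≈ 199 mW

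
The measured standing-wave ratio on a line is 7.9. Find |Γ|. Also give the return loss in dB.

|Γ| = (S − 1)/(S + 1) = (7.9 − 1)/(7.9 + 1) = 6.9/8.9
RL = −20·log₁₀|Γ| = −20·log₁₀(0.775)

|Γ| ≈ 0.775; return loss ≈ 2.21 dB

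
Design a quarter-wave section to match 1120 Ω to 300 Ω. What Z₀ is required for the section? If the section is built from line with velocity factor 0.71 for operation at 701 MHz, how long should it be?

Z_qwt = √(Z_0·R_L) = √(300 × 1120) = √336000
λ = 0.71·c/f = 0.304 m, so l = λ/4 = 0.076 m

Z_qwt ≈ 580 Ω; length ≈ 7.6 cm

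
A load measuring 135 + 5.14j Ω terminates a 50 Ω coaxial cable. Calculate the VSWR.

Γ = (Z_L − Z_0)/(Z_L + Z_0) = (85 + j5.14)/(185 + j5.14)
|Γ| = 85.2/185 = 0.46
VSWR = (1 + |Γ|)/(1 − |Γ|) = 1.46/0.54

VSWR ≈ 2.7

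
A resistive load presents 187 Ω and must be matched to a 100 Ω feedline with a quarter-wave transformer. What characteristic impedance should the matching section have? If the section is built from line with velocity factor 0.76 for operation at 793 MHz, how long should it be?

Z_qwt ≈ 137 Ω; length ≈ 7.19 cm

Z_qwt = √(Z_0·R_L) = √(100 × 187) = √18700
λ = 0.76·c/f = 0.288 m, so l = λ/4 = 0.0719 m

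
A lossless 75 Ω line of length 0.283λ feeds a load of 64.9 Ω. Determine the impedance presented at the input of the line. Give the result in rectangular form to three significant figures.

βl = 2π × 0.283 = 102°
tan(βl) = tan(102°) = -4.75
Z_in = Z_0·(Z_L + jZ_0·tanβl)/(Z_0 + jZ_L·tanβl)
     = 75·(64.9 − j357)/(75 − j309)

Z_in ≈ 85.5 − j5 Ω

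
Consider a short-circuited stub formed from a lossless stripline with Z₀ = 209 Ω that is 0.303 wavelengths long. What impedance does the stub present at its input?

βl = 2π × 0.303 = 109°
tan(βl) = -2.89
For a short-circuited stub, Z_in = jZ_0·tan(βl)

Z_in ≈ −j604 Ω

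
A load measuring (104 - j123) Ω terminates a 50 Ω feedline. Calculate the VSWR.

Γ = (Z_L − Z_0)/(Z_L + Z_0) = (54 − j123)/(154 − j123)
|Γ| = 134/197 = 0.682
VSWR = (1 + |Γ|)/(1 − |Γ|) = 1.68/0.318

VSWR ≈ 5.28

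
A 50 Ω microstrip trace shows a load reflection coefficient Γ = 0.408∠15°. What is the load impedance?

Z_L = Z_0·(1 + Γ)/(1 − Γ) = 50·(1.39 + j0.106)/(0.606 − j0.106)

Z_L ≈ 110 + j27.9 Ω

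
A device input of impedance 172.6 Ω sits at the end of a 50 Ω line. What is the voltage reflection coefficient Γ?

Γ = (Z_L − Z_0)/(Z_L + Z_0) = (172.6 − 50)/(172.6 + 50) = 122.6/222.6

Γ = 0.551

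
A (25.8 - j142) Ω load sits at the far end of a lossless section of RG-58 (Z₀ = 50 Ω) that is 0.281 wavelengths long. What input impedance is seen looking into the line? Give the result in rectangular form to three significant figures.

βl = 2π × 0.281 = 101°
tan(βl) = tan(101°) = -5.07
Z_in = Z_0·(Z_L + jZ_0·tanβl)/(Z_0 + jZ_L·tanβl)
     = 50·(25.8 − j395)/(-670 − j131)

Z_in ≈ 3.7 + j28.8 Ω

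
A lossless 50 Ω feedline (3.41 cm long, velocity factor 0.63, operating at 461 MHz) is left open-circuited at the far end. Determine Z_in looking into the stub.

λ = v/f = 0.63·c / 461 MHz = 0.41 m
βl = 2π·l/λ = 2π × 0.0832 = 29.9°
tan(βl) = 0.576
For an open-circuited stub, Z_in = −jZ_0·cot(βl) = −jZ_0/tan(βl)

Z_in ≈ −j86.8 Ω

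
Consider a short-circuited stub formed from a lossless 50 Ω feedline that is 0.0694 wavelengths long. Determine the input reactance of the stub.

βl = 2π × 0.0694 = 25°
tan(βl) = 0.466
For a short-circuited stub, Z_in = jZ_0·tan(βl)

X_in ≈ 23.3 Ω (inductive)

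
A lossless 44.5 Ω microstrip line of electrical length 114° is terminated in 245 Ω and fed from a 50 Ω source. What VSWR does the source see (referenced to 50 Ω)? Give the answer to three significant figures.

VSWR ≈ 5.97

tan(βl) = -2.25
Z_in = Z_0·(Z_L + jZ_0·tanβl)/(Z_0 + jZ_L·tanβl) = 9.62 + j19 Ω
Γ_s = (Z_in − Z_s)/(Z_in + Z_s) = (-40.4 + j19)/(59.6 + j19), |Γ_s| = 0.713
VSWR = (1 + |Γ_s|)/(1 − |Γ_s|)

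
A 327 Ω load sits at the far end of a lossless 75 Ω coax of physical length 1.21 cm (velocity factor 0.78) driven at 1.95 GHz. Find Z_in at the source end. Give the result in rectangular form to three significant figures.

Z_in ≈ 44.7 − j88.1 Ω

λ = v/f = 0.78·c / 1.95 GHz = 0.12 m
βl = 2π·l/λ = 2π × 0.101 = 36.3°
tan(βl) = tan(36.3°) = 0.735
Z_in = Z_0·(Z_L + jZ_0·tanβl)/(Z_0 + jZ_L·tanβl)
     = 75·(327 + j55.1)/(75 + j240)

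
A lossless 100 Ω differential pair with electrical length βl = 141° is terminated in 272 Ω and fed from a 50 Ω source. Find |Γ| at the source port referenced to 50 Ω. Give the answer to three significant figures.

|Γ| ≈ 0.598

tan(βl) = -0.81
Z_in = Z_0·(Z_L + jZ_0·tanβl)/(Z_0 + jZ_L·tanβl) = 77 + j88.5 Ω
Γ_s = (Z_in − Z_s)/(Z_in + Z_s) = (27 + j88.5)/(127 + j88.5), |Γ_s| = 0.598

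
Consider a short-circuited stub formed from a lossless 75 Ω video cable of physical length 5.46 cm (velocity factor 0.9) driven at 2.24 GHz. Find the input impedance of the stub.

Z_in ≈ −j22.8 Ω

λ = v/f = 0.9·c / 2.24 GHz = 0.121 m
βl = 2π·l/λ = 2π × 0.453 = 163°
tan(βl) = -0.304
For a short-circuited stub, Z_in = jZ_0·tan(βl)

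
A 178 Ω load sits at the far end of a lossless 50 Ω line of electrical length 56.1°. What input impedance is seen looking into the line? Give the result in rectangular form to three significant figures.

tan(βl) = tan(56.1°) = 1.49
Z_in = Z_0·(Z_L + jZ_0·tanβl)/(Z_0 + jZ_L·tanβl)
     = 50·(178 + j74.4)/(50 + j265)

Z_in ≈ 19.7 − j29.9 Ω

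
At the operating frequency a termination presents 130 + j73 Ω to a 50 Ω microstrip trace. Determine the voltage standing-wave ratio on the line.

VSWR ≈ 3.52

Γ = (Z_L − Z_0)/(Z_L + Z_0) = (80 + j73)/(180 + j73)
|Γ| = 108/194 = 0.558
VSWR = (1 + |Γ|)/(1 − |Γ|) = 1.56/0.442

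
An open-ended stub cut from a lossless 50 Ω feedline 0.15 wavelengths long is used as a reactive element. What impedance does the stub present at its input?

βl = 2π × 0.15 = 54°
tan(βl) = 1.38
For an open-ended stub, Z_in = −jZ_0·cot(βl) = −jZ_0/tan(βl)

Z_in ≈ −j36.3 Ω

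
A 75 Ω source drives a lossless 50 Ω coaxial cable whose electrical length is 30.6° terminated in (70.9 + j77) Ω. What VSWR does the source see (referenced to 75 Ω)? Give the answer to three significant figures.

VSWR ≈ 2.43

tan(βl) = 0.591
Z_in = Z_0·(Z_L + jZ_0·tanβl)/(Z_0 + jZ_L·tanβl) = 135 − j70.2 Ω
Γ_s = (Z_in − Z_s)/(Z_in + Z_s) = (59.6 − j70.2)/(210 − j70.2), |Γ_s| = 0.417
VSWR = (1 + |Γ_s|)/(1 − |Γ_s|)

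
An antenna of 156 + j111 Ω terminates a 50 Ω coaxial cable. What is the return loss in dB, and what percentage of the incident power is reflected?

Γ = (106 + j111)/(206 + j111), |Γ| = 0.656
RL = −20·log₁₀(0.656) = 3.66 dB
P_refl/P_inc = |Γ|² = 0.43

RL ≈ 3.66 dB; 43% of incident power reflected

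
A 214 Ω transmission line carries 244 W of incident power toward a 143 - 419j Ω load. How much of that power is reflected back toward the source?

|Γ| = |(-71 − j419)/(357 − j419)| = 0.772
|Γ|² = 0.596
P_refl = |Γ|²·P_inc = 145 W, P_del = (1 − |Γ|²)·P_inc = 98.6 W

P_reflected ≈ 145 W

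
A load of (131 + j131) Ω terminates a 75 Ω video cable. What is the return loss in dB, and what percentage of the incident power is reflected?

RL ≈ 4.68 dB; 34.1% of incident power reflected

Γ = (56 + j131)/(206 + j131), |Γ| = 0.584
RL = −20·log₁₀(0.584) = 4.68 dB
P_refl/P_inc = |Γ|² = 0.341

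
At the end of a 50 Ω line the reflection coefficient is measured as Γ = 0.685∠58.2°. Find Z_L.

Z_L = Z_0·(1 + Γ)/(1 − Γ) = 50·(1.36 + j0.582)/(0.639 − j0.582)

Z_L ≈ 35.5 + j77.9 Ω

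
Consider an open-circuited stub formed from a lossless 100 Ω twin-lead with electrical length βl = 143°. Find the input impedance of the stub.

tan(βl) = -0.754
For an open-circuited stub, Z_in = −jZ_0·cot(βl) = −jZ_0/tan(βl)

Z_in ≈ +j133 Ω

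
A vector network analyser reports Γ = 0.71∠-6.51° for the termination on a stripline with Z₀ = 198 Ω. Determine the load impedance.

Z_L = Z_0·(1 + Γ)/(1 − Γ) = 198·(1.71 − j0.0805)/(0.295 + j0.0805)

Z_L ≈ 1050 − j342 Ω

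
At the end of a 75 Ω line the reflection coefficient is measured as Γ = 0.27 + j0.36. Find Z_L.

Z_L ≈ 90.3 + j81.5 Ω

Z_L = Z_0·(1 + Γ)/(1 − Γ) = 75·(1.27 + j0.36)/(0.73 − j0.36)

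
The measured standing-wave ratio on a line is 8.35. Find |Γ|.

|Γ| ≈ 0.786

|Γ| = (S − 1)/(S + 1) = (8.35 − 1)/(8.35 + 1) = 7.35/9.35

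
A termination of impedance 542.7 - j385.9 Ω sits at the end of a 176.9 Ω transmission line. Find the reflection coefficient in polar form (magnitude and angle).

Γ = (Z_L − Z_0)/(Z_L + Z_0) = (365.8 − j385.9)/(719.6 − j385.9)
|Γ| = 532/817 = 0.651

Γ ≈ 0.651 ∠ -18.3°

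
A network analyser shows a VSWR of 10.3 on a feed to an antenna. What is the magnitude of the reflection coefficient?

|Γ| = (S − 1)/(S + 1) = (10.3 − 1)/(10.3 + 1) = 9.3/11.3

|Γ| ≈ 0.823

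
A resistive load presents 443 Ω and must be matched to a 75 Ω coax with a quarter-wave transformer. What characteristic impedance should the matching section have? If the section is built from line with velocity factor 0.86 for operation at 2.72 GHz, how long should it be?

Z_qwt = √(Z_0·R_L) = √(75 × 443) = √33220
λ = 0.86·c/f = 0.0949 m, so l = λ/4 = 0.0237 m

Z_qwt ≈ 182 Ω; length ≈ 2.37 cm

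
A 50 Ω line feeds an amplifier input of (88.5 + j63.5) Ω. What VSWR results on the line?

Γ = (Z_L − Z_0)/(Z_L + Z_0) = (38.5 + j63.5)/(138.5 + j63.5)
|Γ| = 74.3/152 = 0.487
VSWR = (1 + |Γ|)/(1 − |Γ|) = 1.49/0.513

VSWR ≈ 2.9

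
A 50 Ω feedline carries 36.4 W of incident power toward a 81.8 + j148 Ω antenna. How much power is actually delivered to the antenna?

|Γ| = |(31.8 + j148)/(131.8 + j148)| = 0.764
|Γ|² = 0.583
P_refl = |Γ|²·P_inc = 21.2 W, P_del = (1 − |Γ|²)·P_inc = 15.2 W

P_delivered ≈ 15.2 W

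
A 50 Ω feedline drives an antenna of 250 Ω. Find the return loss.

RL ≈ 3.52 dB

Γ = (250 − 50)/(250 + 50) = 0.667
RL = −20·log₁₀|Γ| = −20·log₁₀(0.667)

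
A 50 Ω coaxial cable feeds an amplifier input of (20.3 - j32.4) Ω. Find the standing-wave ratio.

Γ = (Z_L − Z_0)/(Z_L + Z_0) = (-29.7 − j32.4)/(70.3 − j32.4)
|Γ| = 44/77.4 = 0.568
VSWR = (1 + |Γ|)/(1 − |Γ|) = 1.57/0.432

VSWR ≈ 3.63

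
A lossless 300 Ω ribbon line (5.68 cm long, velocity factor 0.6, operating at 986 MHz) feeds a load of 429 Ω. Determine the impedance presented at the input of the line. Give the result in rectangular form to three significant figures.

λ = v/f = 0.6·c / 986 MHz = 0.183 m
βl = 2π·l/λ = 2π × 0.311 = 112°
tan(βl) = tan(112°) = -2.47
Z_in = Z_0·(Z_L + jZ_0·tanβl)/(Z_0 + jZ_L·tanβl)
     = 300·(429 − j742)/(300 − j1060)

Z_in ≈ 226 + j57.4 Ω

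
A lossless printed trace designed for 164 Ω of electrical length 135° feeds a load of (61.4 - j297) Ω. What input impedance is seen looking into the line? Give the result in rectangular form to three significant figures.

Z_in ≈ 154 + j497 Ω

tan(βl) = tan(135°) = -1
Z_in = Z_0·(Z_L + jZ_0·tanβl)/(Z_0 + jZ_L·tanβl)
     = 164·(61.4 − j461)/(-133 − j61.4)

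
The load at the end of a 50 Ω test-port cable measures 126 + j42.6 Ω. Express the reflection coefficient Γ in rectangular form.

Γ = (Z_L − Z_0)/(Z_L + Z_0) = (76 + j42.6)/(176 + j42.6)

Γ ≈ 0.463 + j0.13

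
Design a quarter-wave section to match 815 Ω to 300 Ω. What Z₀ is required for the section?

Z_qwt = √(Z_0·R_L) = √(300 × 815) = √244500

Z_qwt ≈ 494 Ω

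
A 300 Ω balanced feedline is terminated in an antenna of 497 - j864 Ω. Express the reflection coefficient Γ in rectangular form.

Γ = (Z_L − Z_0)/(Z_L + Z_0) = (197 − j864)/(797 − j864)

Γ ≈ 0.654 − j0.375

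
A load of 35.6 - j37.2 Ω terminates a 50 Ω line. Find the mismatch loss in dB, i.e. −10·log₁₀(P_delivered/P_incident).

mismatch loss ≈ 0.876 dB

Γ = (-14.4 − j37.2)/(85.6 − j37.2), |Γ| = 0.427
|Γ|² = 0.183, so P_del/P_inc = 1 − |Γ|² = 0.817
ML = −10·log₁₀(1 − |Γ|²)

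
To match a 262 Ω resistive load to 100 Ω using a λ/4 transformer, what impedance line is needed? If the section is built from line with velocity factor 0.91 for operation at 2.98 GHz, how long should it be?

Z_qwt ≈ 162 Ω; length ≈ 2.29 cm

Z_qwt = √(Z_0·R_L) = √(100 × 262) = √26200
λ = 0.91·c/f = 0.0916 m, so l = λ/4 = 0.0229 m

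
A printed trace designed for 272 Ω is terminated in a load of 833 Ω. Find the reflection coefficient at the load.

Γ = 0.508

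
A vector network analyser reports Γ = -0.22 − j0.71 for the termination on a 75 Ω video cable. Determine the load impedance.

Z_L ≈ 16.8 − j53.5 Ω

Z_L = Z_0·(1 + Γ)/(1 − Γ) = 75·(0.78 − j0.71)/(1.22 + j0.71)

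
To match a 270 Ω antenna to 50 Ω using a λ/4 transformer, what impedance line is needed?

Z_qwt ≈ 116 Ω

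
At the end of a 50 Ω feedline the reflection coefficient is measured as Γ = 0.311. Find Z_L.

Z_L = Z_0·(1 + Γ)/(1 − Γ) = 50·(1.31)/(0.689)

Z_L ≈ 95.1 Ω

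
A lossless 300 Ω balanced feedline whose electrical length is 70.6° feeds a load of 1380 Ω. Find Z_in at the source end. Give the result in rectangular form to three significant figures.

Z_in ≈ 72.9 − j100 Ω

tan(βl) = tan(70.6°) = 2.84
Z_in = Z_0·(Z_L + jZ_0·tanβl)/(Z_0 + jZ_L·tanβl)
     = 300·(1380 + j852)/(300 + j3920)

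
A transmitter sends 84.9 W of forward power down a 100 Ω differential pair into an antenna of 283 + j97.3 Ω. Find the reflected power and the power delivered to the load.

P_reflected ≈ 23.4 W; P_delivered ≈ 61.5 W

|Γ| = |(183 + j97.3)/(383 + j97.3)| = 0.524
|Γ|² = 0.275
P_refl = |Γ|²·P_inc = 23.4 W, P_del = (1 − |Γ|²)·P_inc = 61.5 W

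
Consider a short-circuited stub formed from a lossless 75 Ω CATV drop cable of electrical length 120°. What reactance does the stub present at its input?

X_in ≈ -130 Ω (capacitive)

tan(βl) = -1.73
For a short-circuited stub, Z_in = jZ_0·tan(βl)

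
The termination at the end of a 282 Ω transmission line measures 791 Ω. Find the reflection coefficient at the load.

Γ = 0.474

Γ = (Z_L − Z_0)/(Z_L + Z_0) = (791 − 282)/(791 + 282) = 509/1073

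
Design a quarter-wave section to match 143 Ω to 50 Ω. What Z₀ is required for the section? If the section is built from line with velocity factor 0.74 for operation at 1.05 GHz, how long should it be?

Z_qwt ≈ 84.6 Ω; length ≈ 5.29 cm

Z_qwt = √(Z_0·R_L) = √(50 × 143) = √7150
λ = 0.74·c/f = 0.211 m, so l = λ/4 = 0.0529 m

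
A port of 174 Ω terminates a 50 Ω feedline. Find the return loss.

Γ = (174 − 50)/(174 + 50) = 0.554
RL = −20·log₁₀|Γ| = −20·log₁₀(0.554)

RL ≈ 5.14 dB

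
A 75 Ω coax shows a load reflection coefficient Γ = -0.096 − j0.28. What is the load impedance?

Z_L ≈ 53.5 − j32.8 Ω

Z_L = Z_0·(1 + Γ)/(1 − Γ) = 75·(0.904 − j0.28)/(1.1 + j0.28)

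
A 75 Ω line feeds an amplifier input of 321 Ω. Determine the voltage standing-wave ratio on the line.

Γ = (321 − 75)/(321 + 75) = 0.621
VSWR = (1 + 0.621)/(1 − 0.621)

VSWR ≈ 4.28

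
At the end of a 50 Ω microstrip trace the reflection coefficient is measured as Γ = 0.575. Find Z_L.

Z_L ≈ 185 Ω

Z_L = Z_0·(1 + Γ)/(1 − Γ) = 50·(1.57)/(0.425)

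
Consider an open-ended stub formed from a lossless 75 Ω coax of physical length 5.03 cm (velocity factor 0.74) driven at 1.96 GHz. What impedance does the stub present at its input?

λ = v/f = 0.74·c / 1.96 GHz = 0.113 m
βl = 2π·l/λ = 2π × 0.444 = 160°
tan(βl) = -0.366
For an open-ended stub, Z_in = −jZ_0·cot(βl) = −jZ_0/tan(βl)

Z_in ≈ +j205 Ω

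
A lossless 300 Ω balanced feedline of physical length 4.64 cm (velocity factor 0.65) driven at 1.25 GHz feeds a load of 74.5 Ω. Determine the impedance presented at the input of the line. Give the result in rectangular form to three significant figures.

Z_in ≈ 522 − j554 Ω

λ = v/f = 0.65·c / 1.25 GHz = 0.156 m
βl = 2π·l/λ = 2π × 0.297 = 107°
tan(βl) = tan(107°) = -3.26
Z_in = Z_0·(Z_L + jZ_0·tanβl)/(Z_0 + jZ_L·tanβl)
     = 300·(74.5 − j977)/(300 − j243)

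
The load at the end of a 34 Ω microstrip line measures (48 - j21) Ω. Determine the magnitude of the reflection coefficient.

Γ = (Z_L − Z_0)/(Z_L + Z_0) = (14 − j21)/(82 − j21)
|Γ| = 25.2/84.6

|Γ| ≈ 0.298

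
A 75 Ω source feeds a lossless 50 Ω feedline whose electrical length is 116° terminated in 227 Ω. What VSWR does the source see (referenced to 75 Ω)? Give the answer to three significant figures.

VSWR ≈ 6.1

tan(βl) = -2.05
Z_in = Z_0·(Z_L + jZ_0·tanβl)/(Z_0 + jZ_L·tanβl) = 13.5 + j22.9 Ω
Γ_s = (Z_in − Z_s)/(Z_in + Z_s) = (-61.5 + j22.9)/(88.5 + j22.9), |Γ_s| = 0.718
VSWR = (1 + |Γ_s|)/(1 − |Γ_s|)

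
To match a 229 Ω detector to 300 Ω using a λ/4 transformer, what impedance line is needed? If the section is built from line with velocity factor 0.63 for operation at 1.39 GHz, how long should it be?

Z_qwt = √(Z_0·R_L) = √(300 × 229) = √68700
λ = 0.63·c/f = 0.136 m, so l = λ/4 = 0.034 m

Z_qwt ≈ 262 Ω; length ≈ 3.4 cm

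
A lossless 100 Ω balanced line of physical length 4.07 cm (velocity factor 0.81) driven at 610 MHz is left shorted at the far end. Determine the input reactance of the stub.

X_in ≈ 74.8 Ω (inductive)

λ = v/f = 0.81·c / 610 MHz = 0.398 m
βl = 2π·l/λ = 2π × 0.102 = 36.8°
tan(βl) = 0.748
For a shorted stub, Z_in = jZ_0·tan(βl)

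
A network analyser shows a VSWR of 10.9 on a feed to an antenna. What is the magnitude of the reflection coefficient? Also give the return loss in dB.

|Γ| ≈ 0.832; return loss ≈ 1.6 dB

|Γ| = (S − 1)/(S + 1) = (10.9 − 1)/(10.9 + 1) = 9.9/11.9
RL = −20·log₁₀|Γ| = −20·log₁₀(0.832)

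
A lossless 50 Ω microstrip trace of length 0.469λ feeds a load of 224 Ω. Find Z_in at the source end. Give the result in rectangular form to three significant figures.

βl = 2π × 0.469 = 169°
tan(βl) = tan(169°) = -0.197
Z_in = Z_0·(Z_L + jZ_0·tanβl)/(Z_0 + jZ_L·tanβl)
     = 50·(224 − j9.86)/(50 − j44.2)

Z_in ≈ 131 + j106 Ω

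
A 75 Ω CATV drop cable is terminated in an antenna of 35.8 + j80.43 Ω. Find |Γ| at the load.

|Γ| ≈ 0.654

Γ = (Z_L − Z_0)/(Z_L + Z_0) = (-39.2 + j80.43)/(110.8 + j80.43)
|Γ| = 89.5/137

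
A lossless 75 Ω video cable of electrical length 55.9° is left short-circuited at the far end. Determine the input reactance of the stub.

X_in ≈ 111 Ω (inductive)

tan(βl) = 1.48
For a short-circuited stub, Z_in = jZ_0·tan(βl)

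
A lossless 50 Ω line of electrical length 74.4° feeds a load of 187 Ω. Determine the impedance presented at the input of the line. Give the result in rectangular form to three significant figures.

Z_in ≈ 14.3 − j12.9 Ω

tan(βl) = tan(74.4°) = 3.58
Z_in = Z_0·(Z_L + jZ_0·tanβl)/(Z_0 + jZ_L·tanβl)
     = 50·(187 + j179)/(50 + j670)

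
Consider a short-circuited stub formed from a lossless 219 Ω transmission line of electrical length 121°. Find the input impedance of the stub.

Z_in ≈ −j364 Ω

tan(βl) = -1.66
For a short-circuited stub, Z_in = jZ_0·tan(βl)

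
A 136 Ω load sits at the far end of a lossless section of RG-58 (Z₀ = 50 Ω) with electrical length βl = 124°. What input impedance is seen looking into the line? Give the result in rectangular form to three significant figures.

Z_in ≈ 25.2 + j27.5 Ω

tan(βl) = tan(124°) = -1.48
Z_in = Z_0·(Z_L + jZ_0·tanβl)/(Z_0 + jZ_L·tanβl)
     = 50·(136 − j74.1)/(50 − j202)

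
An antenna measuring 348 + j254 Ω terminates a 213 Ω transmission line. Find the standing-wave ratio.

VSWR ≈ 2.75

Γ = (Z_L − Z_0)/(Z_L + Z_0) = (135 + j254)/(561 + j254)
|Γ| = 288/616 = 0.467
VSWR = (1 + |Γ|)/(1 − |Γ|) = 1.47/0.533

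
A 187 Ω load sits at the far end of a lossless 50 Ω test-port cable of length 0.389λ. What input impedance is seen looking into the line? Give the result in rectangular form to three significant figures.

Z_in ≈ 29.4 + j50.3 Ω

βl = 2π × 0.389 = 140°
tan(βl) = tan(140°) = -0.838
Z_in = Z_0·(Z_L + jZ_0·tanβl)/(Z_0 + jZ_L·tanβl)
     = 50·(187 − j41.9)/(50 − j157)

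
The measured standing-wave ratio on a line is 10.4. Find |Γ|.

|Γ| ≈ 0.825

|Γ| = (S − 1)/(S + 1) = (10.4 − 1)/(10.4 + 1) = 9.4/11.4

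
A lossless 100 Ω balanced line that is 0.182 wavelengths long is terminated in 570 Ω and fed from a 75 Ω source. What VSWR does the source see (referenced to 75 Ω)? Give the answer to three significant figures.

VSWR ≈ 4.86

βl = 2π × 0.182 = 65.5°
tan(βl) = 2.2
Z_in = Z_0·(Z_L + jZ_0·tanβl)/(Z_0 + jZ_L·tanβl) = 21 − j43.8 Ω
Γ_s = (Z_in − Z_s)/(Z_in + Z_s) = (-54 − j43.8)/(96 − j43.8), |Γ_s| = 0.658
VSWR = (1 + |Γ_s|)/(1 − |Γ_s|)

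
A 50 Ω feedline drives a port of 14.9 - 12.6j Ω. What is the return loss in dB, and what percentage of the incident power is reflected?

Γ = (-35.1 − j12.6)/(64.9 − j12.6), |Γ| = 0.564
RL = −20·log₁₀(0.564) = 4.97 dB
P_refl/P_inc = |Γ|² = 0.318

RL ≈ 4.97 dB; 31.8% of incident power reflected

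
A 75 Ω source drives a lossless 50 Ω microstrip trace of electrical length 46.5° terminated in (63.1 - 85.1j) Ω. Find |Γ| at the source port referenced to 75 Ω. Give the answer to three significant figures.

|Γ| ≈ 0.702

tan(βl) = 1.05
Z_in = Z_0·(Z_L + jZ_0·tanβl)/(Z_0 + jZ_L·tanβl) = 13.9 − j18.2 Ω
Γ_s = (Z_in − Z_s)/(Z_in + Z_s) = (-61.1 − j18.2)/(88.9 − j18.2), |Γ_s| = 0.702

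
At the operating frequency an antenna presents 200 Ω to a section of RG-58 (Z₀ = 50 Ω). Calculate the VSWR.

VSWR ≈ 4

Γ = (200 − 50)/(200 + 50) = 0.6
VSWR = (1 + 0.6)/(1 − 0.6)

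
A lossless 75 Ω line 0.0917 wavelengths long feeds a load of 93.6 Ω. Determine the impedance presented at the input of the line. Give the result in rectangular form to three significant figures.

βl = 2π × 0.0917 = 33°
tan(βl) = tan(33°) = 0.65
Z_in = Z_0·(Z_L + jZ_0·tanβl)/(Z_0 + jZ_L·tanβl)
     = 75·(93.6 + j48.7)/(75 + j60.8)

Z_in ≈ 80.3 − j16.4 Ω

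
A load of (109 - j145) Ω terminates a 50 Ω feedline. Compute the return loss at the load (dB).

Γ = (59 − j145)/(159 − j145), |Γ| = 0.727
RL = −20·log₁₀|Γ| = −20·log₁₀(0.727)

RL ≈ 2.76 dB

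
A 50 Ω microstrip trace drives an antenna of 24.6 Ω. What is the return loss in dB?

RL ≈ 9.36 dB

Γ = (24.6 − 50)/(24.6 + 50) = -0.34
RL = −20·log₁₀|Γ| = −20·log₁₀(0.34)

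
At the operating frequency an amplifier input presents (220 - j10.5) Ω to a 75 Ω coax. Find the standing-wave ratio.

VSWR ≈ 2.94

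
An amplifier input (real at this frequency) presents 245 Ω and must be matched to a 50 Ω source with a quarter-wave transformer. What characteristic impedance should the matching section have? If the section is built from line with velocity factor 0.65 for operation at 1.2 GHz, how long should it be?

Z_qwt ≈ 111 Ω; length ≈ 4.06 cm

Z_qwt = √(Z_0·R_L) = √(50 × 245) = √12250
λ = 0.65·c/f = 0.163 m, so l = λ/4 = 0.0406 m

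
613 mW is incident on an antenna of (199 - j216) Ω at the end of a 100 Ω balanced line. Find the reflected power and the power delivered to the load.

P_reflected ≈ 254 mW; P_delivered ≈ 359 mW

|Γ| = |(99 − j216)/(299 − j216)| = 0.644
|Γ|² = 0.415
P_refl = |Γ|²·P_inc = 254 mW, P_del = (1 − |Γ|²)·P_inc = 359 mW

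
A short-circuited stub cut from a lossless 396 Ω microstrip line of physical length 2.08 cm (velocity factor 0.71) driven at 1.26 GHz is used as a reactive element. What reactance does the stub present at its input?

λ = v/f = 0.71·c / 1.26 GHz = 0.169 m
βl = 2π·l/λ = 2π × 0.123 = 44.3°
tan(βl) = 0.976
For a short-circuited stub, Z_in = jZ_0·tan(βl)

X_in ≈ 386 Ω (inductive)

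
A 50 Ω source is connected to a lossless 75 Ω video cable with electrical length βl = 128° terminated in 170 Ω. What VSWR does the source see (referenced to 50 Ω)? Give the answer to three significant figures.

tan(βl) = -1.28
Z_in = Z_0·(Z_L + jZ_0·tanβl)/(Z_0 + jZ_L·tanβl) = 47.6 + j42.2 Ω
Γ_s = (Z_in − Z_s)/(Z_in + Z_s) = (-2.37 + j42.2)/(97.6 + j42.2), |Γ_s| = 0.397
VSWR = (1 + |Γ_s|)/(1 − |Γ_s|)

VSWR ≈ 2.32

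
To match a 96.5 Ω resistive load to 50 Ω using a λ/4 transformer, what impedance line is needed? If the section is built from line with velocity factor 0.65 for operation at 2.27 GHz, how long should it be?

Z_qwt = √(Z_0·R_L) = √(50 × 96.5) = √4825
λ = 0.65·c/f = 0.0859 m, so l = λ/4 = 0.0215 m

Z_qwt ≈ 69.5 Ω; length ≈ 2.15 cm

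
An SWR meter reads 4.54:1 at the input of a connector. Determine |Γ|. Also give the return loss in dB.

|Γ| ≈ 0.639; return loss ≈ 3.89 dB

|Γ| = (S − 1)/(S + 1) = (4.54 − 1)/(4.54 + 1) = 3.54/5.54
RL = −20·log₁₀|Γ| = −20·log₁₀(0.639)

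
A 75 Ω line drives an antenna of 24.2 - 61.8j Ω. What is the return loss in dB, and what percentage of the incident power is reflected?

RL ≈ 3.29 dB; 46.9% of incident power reflected

Γ = (-50.8 − j61.8)/(99.2 − j61.8), |Γ| = 0.684
RL = −20·log₁₀(0.684) = 3.29 dB
P_refl/P_inc = |Γ|² = 0.469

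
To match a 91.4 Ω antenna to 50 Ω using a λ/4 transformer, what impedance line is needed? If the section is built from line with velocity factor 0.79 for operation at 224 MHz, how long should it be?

Z_qwt ≈ 67.6 Ω; length ≈ 26.5 cm

Z_qwt = √(Z_0·R_L) = √(50 × 91.4) = √4570
λ = 0.79·c/f = 1.06 m, so l = λ/4 = 0.265 m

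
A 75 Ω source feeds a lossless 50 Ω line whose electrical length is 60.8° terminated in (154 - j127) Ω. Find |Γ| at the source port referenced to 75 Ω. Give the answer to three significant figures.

|Γ| ≈ 0.764

tan(βl) = 1.79
Z_in = Z_0·(Z_L + jZ_0·tanβl)/(Z_0 + jZ_L·tanβl) = 10.6 − j17.3 Ω
Γ_s = (Z_in − Z_s)/(Z_in + Z_s) = (-64.4 − j17.3)/(85.6 − j17.3), |Γ_s| = 0.764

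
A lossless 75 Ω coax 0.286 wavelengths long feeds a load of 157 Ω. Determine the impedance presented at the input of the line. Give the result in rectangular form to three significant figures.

Z_in ≈ 37.3 + j13.2 Ω

βl = 2π × 0.286 = 103°
tan(βl) = tan(103°) = -4.35
Z_in = Z_0·(Z_L + jZ_0·tanβl)/(Z_0 + jZ_L·tanβl)
     = 75·(157 − j326)/(75 − j682)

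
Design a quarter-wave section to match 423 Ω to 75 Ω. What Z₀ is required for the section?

Z_qwt ≈ 178 Ω

Z_qwt = √(Z_0·R_L) = √(75 × 423) = √31720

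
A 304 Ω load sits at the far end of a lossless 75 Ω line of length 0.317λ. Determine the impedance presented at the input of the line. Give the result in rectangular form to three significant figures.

Z_in ≈ 21.9 + j31.2 Ω

βl = 2π × 0.317 = 114°
tan(βl) = tan(114°) = -2.23
Z_in = Z_0·(Z_L + jZ_0·tanβl)/(Z_0 + jZ_L·tanβl)
     = 75·(304 − j168)/(75 − j679)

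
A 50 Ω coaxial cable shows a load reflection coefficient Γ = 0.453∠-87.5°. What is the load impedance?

Z_L = Z_0·(1 + Γ)/(1 − Γ) = 50·(1.02 − j0.453)/(0.98 + j0.453)

Z_L ≈ 34.1 − j38.8 Ω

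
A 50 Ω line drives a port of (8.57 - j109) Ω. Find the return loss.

Γ = (-41.43 − j109)/(58.57 − j109), |Γ| = 0.942
RL = −20·log₁₀|Γ| = −20·log₁₀(0.942)

RL ≈ 0.516 dB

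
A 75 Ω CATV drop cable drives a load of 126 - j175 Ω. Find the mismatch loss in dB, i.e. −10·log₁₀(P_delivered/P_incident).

mismatch loss ≈ 2.74 dB

Γ = (51 − j175)/(201 − j175), |Γ| = 0.684
|Γ|² = 0.468, so P_del/P_inc = 1 − |Γ|² = 0.532
ML = −10·log₁₀(1 − |Γ|²)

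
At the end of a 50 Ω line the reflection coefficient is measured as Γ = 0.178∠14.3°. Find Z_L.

Z_L = Z_0·(1 + Γ)/(1 − Γ) = 50·(1.17 + j0.044)/(0.828 − j0.044)

Z_L ≈ 70.5 + j6.4 Ω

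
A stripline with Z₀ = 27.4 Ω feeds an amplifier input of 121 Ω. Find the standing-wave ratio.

For a purely resistive load, VSWR = R_L/Z_0 or Z_0/R_L (whichever > 1) = 121/27.4

VSWR ≈ 4.42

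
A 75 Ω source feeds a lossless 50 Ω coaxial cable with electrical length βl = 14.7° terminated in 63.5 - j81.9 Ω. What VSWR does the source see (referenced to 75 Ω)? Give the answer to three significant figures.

tan(βl) = 0.262
Z_in = Z_0·(Z_L + jZ_0·tanβl)/(Z_0 + jZ_L·tanβl) = 31.5 − j55.4 Ω
Γ_s = (Z_in − Z_s)/(Z_in + Z_s) = (-43.5 − j55.4)/(106 − j55.4), |Γ_s| = 0.587
VSWR = (1 + |Γ_s|)/(1 − |Γ_s|)

VSWR ≈ 3.84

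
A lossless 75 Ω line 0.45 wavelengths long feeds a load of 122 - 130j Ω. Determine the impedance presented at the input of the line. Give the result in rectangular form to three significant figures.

Z_in ≈ 287 − j6.27 Ω

βl = 2π × 0.45 = 162°
tan(βl) = tan(162°) = -0.325
Z_in = Z_0·(Z_L + jZ_0·tanβl)/(Z_0 + jZ_L·tanβl)
     = 75·(122 − j154)/(32.8 − j39.6)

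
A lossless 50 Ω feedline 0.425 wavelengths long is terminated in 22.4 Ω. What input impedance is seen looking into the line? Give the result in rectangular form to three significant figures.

βl = 2π × 0.425 = 153°
tan(βl) = tan(153°) = -0.51
Z_in = Z_0·(Z_L + jZ_0·tanβl)/(Z_0 + jZ_L·tanβl)
     = 50·(22.4 − j25.5)/(50 − j11.4)

Z_in ≈ 26.8 − j19.4 Ω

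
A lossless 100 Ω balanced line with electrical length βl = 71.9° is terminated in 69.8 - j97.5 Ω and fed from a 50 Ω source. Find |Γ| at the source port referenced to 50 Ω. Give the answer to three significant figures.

tan(βl) = 3.06
Z_in = Z_0·(Z_L + jZ_0·tanβl)/(Z_0 + jZ_L·tanβl) = 35.4 + j33.4 Ω
Γ_s = (Z_in − Z_s)/(Z_in + Z_s) = (-14.6 + j33.4)/(85.4 + j33.4), |Γ_s| = 0.397

|Γ| ≈ 0.397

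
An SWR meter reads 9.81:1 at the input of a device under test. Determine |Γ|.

|Γ| ≈ 0.815

|Γ| = (S − 1)/(S + 1) = (9.81 − 1)/(9.81 + 1) = 8.81/10.8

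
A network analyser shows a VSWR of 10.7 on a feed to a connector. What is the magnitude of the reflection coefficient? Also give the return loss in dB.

|Γ| ≈ 0.829; return loss ≈ 1.63 dB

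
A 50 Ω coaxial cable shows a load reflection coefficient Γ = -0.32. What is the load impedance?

Z_L ≈ 25.8 Ω

Z_L = Z_0·(1 + Γ)/(1 − Γ) = 50·(0.68)/(1.32)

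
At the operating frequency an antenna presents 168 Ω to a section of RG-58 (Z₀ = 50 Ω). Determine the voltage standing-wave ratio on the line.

VSWR ≈ 3.36

Γ = (168 − 50)/(168 + 50) = 0.541
VSWR = (1 + 0.541)/(1 − 0.541)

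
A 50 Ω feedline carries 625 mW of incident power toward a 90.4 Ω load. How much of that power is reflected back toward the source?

P_reflected ≈ 51.7 mW

Γ = (90.4 − 50)/(90.4 + 50) = 0.288
|Γ|² = 0.0828
P_refl = |Γ|²·P_inc = 51.7 mW, P_del = (1 − |Γ|²)·P_inc = 573 mW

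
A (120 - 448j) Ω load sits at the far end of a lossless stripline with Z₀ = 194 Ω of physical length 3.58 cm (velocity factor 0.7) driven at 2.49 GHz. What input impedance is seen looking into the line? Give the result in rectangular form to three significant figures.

Z_in ≈ 1120 + j1030 Ω

λ = v/f = 0.7·c / 2.49 GHz = 0.0843 m
βl = 2π·l/λ = 2π × 0.424 = 153°
tan(βl) = tan(153°) = -0.514
Z_in = Z_0·(Z_L + jZ_0·tanβl)/(Z_0 + jZ_L·tanβl)
     = 194·(120 − j548)/(-36.1 − j61.6)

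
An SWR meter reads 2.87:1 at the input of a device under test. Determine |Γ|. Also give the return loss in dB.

|Γ| ≈ 0.483; return loss ≈ 6.32 dB

|Γ| = (S − 1)/(S + 1) = (2.87 − 1)/(2.87 + 1) = 1.87/3.87
RL = −20·log₁₀|Γ| = −20·log₁₀(0.483)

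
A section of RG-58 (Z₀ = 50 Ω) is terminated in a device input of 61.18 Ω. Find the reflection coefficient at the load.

Γ = (Z_L − Z_0)/(Z_L + Z_0) = (61.18 − 50)/(61.18 + 50) = 11.18/111.2

Γ = 0.101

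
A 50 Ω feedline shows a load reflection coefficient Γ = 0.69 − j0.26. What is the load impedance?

Z_L = Z_0·(1 + Γ)/(1 − Γ) = 50·(1.69 − j0.26)/(0.31 + j0.26)

Z_L ≈ 139 − j159 Ω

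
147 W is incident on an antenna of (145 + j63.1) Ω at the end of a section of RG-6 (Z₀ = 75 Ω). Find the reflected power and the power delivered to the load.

|Γ| = |(70 + j63.1)/(220 + j63.1)| = 0.412
|Γ|² = 0.17
P_refl = |Γ|²·P_inc = 24.9 W, P_del = (1 − |Γ|²)·P_inc = 122 W

P_reflected ≈ 24.9 W; P_delivered ≈ 122 W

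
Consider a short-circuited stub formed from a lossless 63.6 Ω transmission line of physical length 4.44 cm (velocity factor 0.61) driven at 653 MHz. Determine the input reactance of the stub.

λ = v/f = 0.61·c / 653 MHz = 0.28 m
βl = 2π·l/λ = 2π × 0.158 = 57°
tan(βl) = 1.54
For a short-circuited stub, Z_in = jZ_0·tan(βl)

X_in ≈ 98.1 Ω (inductive)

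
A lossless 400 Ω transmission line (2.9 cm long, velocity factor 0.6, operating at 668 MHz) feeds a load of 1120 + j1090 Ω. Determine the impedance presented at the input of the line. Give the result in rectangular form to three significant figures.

Z_in ≈ 285 − j649 Ω

λ = v/f = 0.6·c / 668 MHz = 0.269 m
βl = 2π·l/λ = 2π × 0.108 = 38.7°
tan(βl) = tan(38.7°) = 0.802
Z_in = Z_0·(Z_L + jZ_0·tanβl)/(Z_0 + jZ_L·tanβl)
     = 400·(1120 + j1410)/(-475 + j899)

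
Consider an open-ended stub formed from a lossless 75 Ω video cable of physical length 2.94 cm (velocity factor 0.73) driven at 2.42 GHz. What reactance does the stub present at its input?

λ = v/f = 0.73·c / 2.42 GHz = 0.0905 m
βl = 2π·l/λ = 2π × 0.325 = 117°
tan(βl) = -1.97
For an open-ended stub, Z_in = −jZ_0·cot(βl) = −jZ_0/tan(βl)

X_in ≈ 38.1 Ω (inductive)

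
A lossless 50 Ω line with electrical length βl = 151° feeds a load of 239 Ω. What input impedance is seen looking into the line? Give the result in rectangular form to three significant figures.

tan(βl) = tan(151°) = -0.554
Z_in = Z_0·(Z_L + jZ_0·tanβl)/(Z_0 + jZ_L·tanβl)
     = 50·(239 − j27.7)/(50 − j132)

Z_in ≈ 39 + j75.5 Ω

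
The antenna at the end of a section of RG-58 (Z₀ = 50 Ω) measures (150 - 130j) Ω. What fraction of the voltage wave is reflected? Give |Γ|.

Γ = (Z_L − Z_0)/(Z_L + Z_0) = (100 − j130)/(200 − j130)
|Γ| = 164/239

|Γ| ≈ 0.688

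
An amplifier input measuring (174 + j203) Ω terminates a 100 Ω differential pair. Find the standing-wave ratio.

VSWR ≈ 4.46

Γ = (Z_L − Z_0)/(Z_L + Z_0) = (74 + j203)/(274 + j203)
|Γ| = 216/341 = 0.634
VSWR = (1 + |Γ|)/(1 − |Γ|) = 1.63/0.366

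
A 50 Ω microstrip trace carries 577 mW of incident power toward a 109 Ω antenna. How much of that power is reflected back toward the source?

P_reflected ≈ 79.4 mW

Γ = (109 − 50)/(109 + 50) = 0.371
|Γ|² = 0.138
P_refl = |Γ|²·P_inc = 79.4 mW, P_del = (1 − |Γ|²)·P_inc = 498 mW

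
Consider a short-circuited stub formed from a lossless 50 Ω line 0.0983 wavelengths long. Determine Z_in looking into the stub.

βl = 2π × 0.0983 = 35.4°
tan(βl) = 0.71
For a short-circuited stub, Z_in = jZ_0·tan(βl)

Z_in ≈ +j35.5 Ω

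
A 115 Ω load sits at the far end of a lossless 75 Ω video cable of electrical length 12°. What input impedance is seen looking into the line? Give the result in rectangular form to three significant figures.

tan(βl) = tan(12°) = 0.213
Z_in = Z_0·(Z_L + jZ_0·tanβl)/(Z_0 + jZ_L·tanβl)
     = 75·(115 + j15.9)/(75 + j24.4)

Z_in ≈ 109 − j19.5 Ω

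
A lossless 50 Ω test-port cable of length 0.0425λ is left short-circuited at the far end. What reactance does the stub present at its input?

X_in ≈ 13.7 Ω (inductive)

βl = 2π × 0.0425 = 15.3°
tan(βl) = 0.274
For a short-circuited stub, Z_in = jZ_0·tan(βl)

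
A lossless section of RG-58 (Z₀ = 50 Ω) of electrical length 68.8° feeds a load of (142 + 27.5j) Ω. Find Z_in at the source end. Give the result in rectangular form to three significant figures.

tan(βl) = tan(68.8°) = 2.58
Z_in = Z_0·(Z_L + jZ_0·tanβl)/(Z_0 + jZ_L·tanβl)
     = 50·(142 + j156)/(-20.9 + j366)

Z_in ≈ 20.2 − j20.5 Ω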